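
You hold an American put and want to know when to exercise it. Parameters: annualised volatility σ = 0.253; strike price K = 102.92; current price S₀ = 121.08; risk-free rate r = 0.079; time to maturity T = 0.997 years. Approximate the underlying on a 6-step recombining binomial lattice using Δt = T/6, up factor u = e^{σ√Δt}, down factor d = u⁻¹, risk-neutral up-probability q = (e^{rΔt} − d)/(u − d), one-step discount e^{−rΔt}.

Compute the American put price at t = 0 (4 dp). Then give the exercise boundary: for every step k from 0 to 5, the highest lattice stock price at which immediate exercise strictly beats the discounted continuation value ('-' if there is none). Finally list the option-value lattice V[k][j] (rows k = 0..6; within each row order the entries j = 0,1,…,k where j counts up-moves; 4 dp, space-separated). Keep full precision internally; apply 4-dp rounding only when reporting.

params: Δt=0.16617 u=1.10864 d=0.90201 q=0.53819 e^(-rΔt)=0.98696
t_6 payoffs: 37.7069 22.7680 4.4071 0.0000 0.0000 0.0000 0.0000
t_5: node(5,0) S=72.2977 payoff=30.6223 vs cont=29.2801 → 30.6223 [stop]  node(5,1) S=88.8595 payoff=14.0605 vs cont=12.7183 → 14.0605 [stop]  node(5,2) S=109.2151 payoff=0.0000 vs cont=2.0087 → 2.0087 [wait]  node(5,3) S=134.2338 payoff=0.0000 vs cont=0.0000 → 0.0000 [wait]  node(5,4) S=164.9837 payoff=0.0000 vs cont=0.0000 → 0.0000 [wait]  node(5,5) S=202.7777 payoff=0.0000 vs cont=0.0000 → 0.0000 [wait]  ⇒ S*(5)=88.8595
t_4: node(4,0) S=80.1520 payoff=22.7680 vs cont=21.4258 → 22.7680 [stop]  node(4,1) S=98.5129 payoff=4.4071 vs cont=7.4756 → 7.4756 [wait]  node(4,2) S=121.0800 payoff=0.0000 vs cont=0.9155 → 0.9155 [wait]  node(4,3) S=148.8167 payoff=0.0000 vs cont=0.0000 → 0.0000 [wait]  node(4,4) S=182.9071 payoff=0.0000 vs cont=0.0000 → 0.0000 [wait]  ⇒ S*(4)=80.1520
t_3: node(3,0) S=88.8595 payoff=14.0605 vs cont=14.3482 → 14.3482 [wait]  node(3,1) S=109.2151 payoff=0.0000 vs cont=3.8936 → 3.8936 [wait]  node(3,2) S=134.2338 payoff=0.0000 vs cont=0.4173 → 0.4173 [wait]  node(3,3) S=164.9837 payoff=0.0000 vs cont=0.0000 → 0.0000 [wait]  ⇒ S*(3)=-
t_2: node(2,0) S=98.5129 payoff=4.4071 vs cont=8.6079 → 8.6079 [wait]  node(2,1) S=121.0800 payoff=0.0000 vs cont=1.9963 → 1.9963 [wait]  node(2,2) S=148.8167 payoff=0.0000 vs cont=0.1902 → 0.1902 [wait]  ⇒ S*(2)=-
t_1: node(1,0) S=109.2151 payoff=0.0000 vs cont=4.9838 → 4.9838 [wait]  node(1,1) S=134.2338 payoff=0.0000 vs cont=1.0109 → 1.0109 [wait]  ⇒ S*(1)=-
t_0: node(0,0) S=121.0800 payoff=0.0000 vs cont=2.8085 → 2.8085 [wait]  ⇒ S*(0)=-

price = 2.8085
boundary = - - - - 80.1520 88.8595
tree:
2.8085
4.9838 1.0109
8.6079 1.9963 0.1902
14.3482 3.8936 0.4173 0.0000
22.7680 7.4756 0.9155 0.0000 0.0000
30.6223 14.0605 2.0087 0.0000 0.0000 0.0000
37.7069 22.7680 4.4071 0.0000 0.0000 0.0000 0.0000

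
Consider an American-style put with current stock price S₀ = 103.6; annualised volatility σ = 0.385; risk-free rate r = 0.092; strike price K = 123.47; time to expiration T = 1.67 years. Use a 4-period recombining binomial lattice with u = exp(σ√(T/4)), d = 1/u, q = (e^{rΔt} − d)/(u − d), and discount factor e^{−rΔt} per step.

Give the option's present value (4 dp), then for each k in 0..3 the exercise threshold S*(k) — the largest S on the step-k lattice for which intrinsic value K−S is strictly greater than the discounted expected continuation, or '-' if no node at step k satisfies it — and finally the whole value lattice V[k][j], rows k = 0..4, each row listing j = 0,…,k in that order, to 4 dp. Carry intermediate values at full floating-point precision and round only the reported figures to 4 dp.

params: Δt=0.41750 u=1.28244 d=0.77976 q=0.51602 e^(-rΔt)=0.96232
t_4 payoffs: 85.1689 60.4780 19.8700 0.0000 0.0000
t_3: node(3,0) S=49.1188 payoff=74.3512 vs cont=69.6986 → 74.3512 [stop]  node(3,1) S=80.7835 payoff=42.6865 vs cont=38.0340 → 42.6865 [stop]  node(3,2) S=132.8608 payoff=0.0000 vs cont=9.2542 → 9.2542 [wait]  node(3,3) S=218.5100 payoff=0.0000 vs cont=0.0000 → 0.0000 [wait]  ⇒ S*(3)=80.7835
t_2: node(2,0) S=62.9920 payoff=60.4780 vs cont=55.8254 → 60.4780 [stop]  node(2,1) S=103.6000 payoff=19.8700 vs cont=24.4762 → 24.4762 [wait]  node(2,2) S=170.3861 payoff=0.0000 vs cont=4.3100 → 4.3100 [wait]  ⇒ S*(2)=62.9920
t_1: node(1,0) S=80.7835 payoff=42.6865 vs cont=40.3213 → 42.6865 [stop]  node(1,1) S=132.8608 payoff=0.0000 vs cont=13.5398 → 13.5398 [wait]  ⇒ S*(1)=80.7835
t_0: node(0,0) S=103.6000 payoff=19.8700 vs cont=26.6043 → 26.6043 [wait]  ⇒ S*(0)=-

price = 26.6043
boundary = - 80.7835 62.9920 80.7835
tree:
26.6043
42.6865 13.5398
60.4780 24.4762 4.3100
74.3512 42.6865 9.2542 0.0000
85.1689 60.4780 19.8700 0.0000 0.0000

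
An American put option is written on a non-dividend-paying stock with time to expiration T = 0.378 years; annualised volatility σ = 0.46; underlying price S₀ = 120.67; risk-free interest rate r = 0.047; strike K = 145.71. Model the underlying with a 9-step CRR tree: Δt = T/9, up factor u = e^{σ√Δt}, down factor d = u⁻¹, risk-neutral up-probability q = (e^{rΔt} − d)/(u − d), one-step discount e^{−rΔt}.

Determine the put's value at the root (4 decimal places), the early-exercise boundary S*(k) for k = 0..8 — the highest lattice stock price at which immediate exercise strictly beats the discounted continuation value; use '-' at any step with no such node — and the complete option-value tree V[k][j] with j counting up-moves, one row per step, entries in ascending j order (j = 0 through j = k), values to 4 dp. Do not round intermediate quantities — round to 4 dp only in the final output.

params: Δt=0.04200 u=1.09886 d=0.91004 q=0.48691 e^(-rΔt)=0.99803
t_9 payoffs: 94.0537 83.3355 70.3935 54.7660 35.8960 13.1107 0.0000 0.0000 0.0000 0.0000
t_8: node(8,0) S=56.7630 payoff=88.9470 vs cont=88.6597 → 88.9470 [stop]  node(8,1) S=68.5407 payoff=77.1693 vs cont=76.8819 → 77.1693 [stop]  node(8,2) S=82.7622 payoff=62.9478 vs cont=62.6604 → 62.9478 [stop]  node(8,3) S=99.9346 payoff=45.7754 vs cont=45.4881 → 45.7754 [stop]  node(8,4) S=120.6700 payoff=25.0400 vs cont=24.7527 → 25.0400 [stop]  node(8,5) S=145.7078 payoff=0.0022 vs cont=6.7137 → 6.7137 [wait]  node(8,6) S=175.9408 payoff=0.0000 vs cont=0.0000 → 0.0000 [wait]  node(8,7) S=212.4467 payoff=0.0000 vs cont=0.0000 → 0.0000 [wait]  node(8,8) S=256.5273 payoff=0.0000 vs cont=0.0000 → 0.0000 [wait]  ⇒ S*(8)=120.6700
t_7: node(7,0) S=62.3745 payoff=83.3355 vs cont=83.0482 → 83.3355 [stop]  node(7,1) S=75.3165 payoff=70.3935 vs cont=70.1061 → 70.3935 [stop]  node(7,2) S=90.9440 payoff=54.7660 vs cont=54.4787 → 54.7660 [stop]  node(7,3) S=109.8140 payoff=35.8960 vs cont=35.6087 → 35.8960 [stop]  node(7,4) S=132.5993 payoff=13.1107 vs cont=16.0849 → 16.0849 [wait]  node(7,5) S=160.1123 payoff=0.0000 vs cont=3.4379 → 3.4379 [wait]  node(7,6) S=193.3340 payoff=0.0000 vs cont=0.0000 → 0.0000 [wait]  node(7,7) S=233.4489 payoff=0.0000 vs cont=0.0000 → 0.0000 [wait]  ⇒ S*(7)=109.8140
t_6: node(6,0) S=68.5407 payoff=77.1693 vs cont=76.8819 → 77.1693 [stop]  node(6,1) S=82.7622 payoff=62.9478 vs cont=62.6604 → 62.9478 [stop]  node(6,2) S=99.9346 payoff=45.7754 vs cont=45.4881 → 45.7754 [stop]  node(6,3) S=120.6700 payoff=25.0400 vs cont=26.1979 → 26.1979 [wait]  node(6,4) S=145.7078 payoff=0.0022 vs cont=9.9073 → 9.9073 [wait]  node(6,5) S=175.9408 payoff=0.0000 vs cont=1.7605 → 1.7605 [wait]  node(6,6) S=212.4467 payoff=0.0000 vs cont=0.0000 → 0.0000 [wait]  ⇒ S*(6)=99.9346
t_5: node(5,0) S=75.3165 payoff=70.3935 vs cont=70.1061 → 70.3935 [stop]  node(5,1) S=90.9440 payoff=54.7660 vs cont=54.4787 → 54.7660 [stop]  node(5,2) S=109.8140 payoff=35.8960 vs cont=36.1714 → 36.1714 [wait]  node(5,3) S=132.5993 payoff=13.1107 vs cont=18.2298 → 18.2298 [wait]  node(5,4) S=160.1123 payoff=0.0000 vs cont=5.9288 → 5.9288 [wait]  node(5,5) S=193.3340 payoff=0.0000 vs cont=0.9015 → 0.9015 [wait]  ⇒ S*(5)=90.9440
t_4: node(4,0) S=82.7622 payoff=62.9478 vs cont=62.6604 → 62.9478 [stop]  node(4,1) S=99.9346 payoff=45.7754 vs cont=45.6219 → 45.7754 [stop]  node(4,2) S=120.6700 payoff=25.0400 vs cont=27.3813 → 27.3813 [wait]  node(4,3) S=145.7078 payoff=0.0022 vs cont=12.2161 → 12.2161 [wait]  node(4,4) S=175.9408 payoff=0.0000 vs cont=3.4741 → 3.4741 [wait]  ⇒ S*(4)=99.9346
t_3: node(3,0) S=90.9440 payoff=54.7660 vs cont=54.4787 → 54.7660 [stop]  node(3,1) S=109.8140 payoff=35.8960 vs cont=36.7464 → 36.7464 [wait]  node(3,2) S=132.5993 payoff=13.1107 vs cont=19.9577 → 19.9577 [wait]  node(3,3) S=160.1123 payoff=0.0000 vs cont=7.9438 → 7.9438 [wait]  ⇒ S*(3)=90.9440
t_2: node(2,0) S=99.9346 payoff=45.7754 vs cont=45.9013 → 45.9013 [wait]  node(2,1) S=120.6700 payoff=25.0400 vs cont=28.5154 → 28.5154 [wait]  node(2,2) S=145.7078 payoff=0.0022 vs cont=14.0801 → 14.0801 [wait]  ⇒ S*(2)=-
t_1: node(1,0) S=109.8140 payoff=35.8960 vs cont=37.3621 → 37.3621 [wait]  node(1,1) S=132.5993 payoff=13.1107 vs cont=21.4443 → 21.4443 [wait]  ⇒ S*(1)=-
t_0: node(0,0) S=120.6700 payoff=25.0400 vs cont=29.5531 → 29.5531 [wait]  ⇒ S*(0)=-

price = 29.5531
boundary = - - - 90.9440 99.9346 90.9440 99.9346 109.8140 120.6700
tree:
29.5531
37.3621 21.4443
45.9013 28.5154 14.0801
54.7660 36.7464 19.9577 7.9438
62.9478 45.7754 27.3813 12.2161 3.4741
70.3935 54.7660 36.1714 18.2298 5.9288 0.9015
77.1693 62.9478 45.7754 26.1979 9.9073 1.7605 0.0000
83.3355 70.3935 54.7660 35.8960 16.0849 3.4379 0.0000 0.0000
88.9470 77.1693 62.9478 45.7754 25.0400 6.7137 0.0000 0.0000 0.0000
94.0537 83.3355 70.3935 54.7660 35.8960 13.1107 0.0000 0.0000 0.0000 0.0000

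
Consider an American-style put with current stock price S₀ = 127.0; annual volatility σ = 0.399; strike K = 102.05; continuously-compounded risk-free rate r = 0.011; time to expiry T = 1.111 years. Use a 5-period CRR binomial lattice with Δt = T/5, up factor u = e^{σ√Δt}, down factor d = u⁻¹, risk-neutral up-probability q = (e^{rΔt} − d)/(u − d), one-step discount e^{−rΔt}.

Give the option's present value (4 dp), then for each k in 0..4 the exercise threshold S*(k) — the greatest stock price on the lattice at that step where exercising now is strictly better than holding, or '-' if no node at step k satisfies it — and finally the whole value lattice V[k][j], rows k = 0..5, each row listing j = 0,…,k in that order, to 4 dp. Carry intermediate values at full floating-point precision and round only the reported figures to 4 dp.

Δt=0.22220  u=1.20693  d=0.82855  q=0.45959  discount=0.99756
step 5 (expiry): payoffs max(K−S,0) = 52.4604 29.8136 0.0000 0.0000 0.0000 0.0000
step 4: (k=4,j=0): S=59.8513, (K−S)⁺=42.1987, hold=41.9496 ⇒ V=42.1987 exercise | (k=4,j=1): S=87.1844, (K−S)⁺=14.8656, hold=16.0724 ⇒ V=16.0724 continue | (k=4,j=2): S=127.0000, (K−S)⁺=0.0000, hold=0.0000 ⇒ V=0.0000 continue | (k=4,j=3): S=184.9988, (K−S)⁺=0.0000, hold=0.0000 ⇒ V=0.0000 continue | (k=4,j=4): S=269.4846, (K−S)⁺=0.0000, hold=0.0000 ⇒ V=0.0000 continue  boundary S*=59.8513
step 3: (k=3,j=0): S=72.2364, (K−S)⁺=29.8136, hold=30.1177 ⇒ V=30.1177 continue | (k=3,j=1): S=105.2255, (K−S)⁺=0.0000, hold=8.6645 ⇒ V=8.6645 continue | (k=3,j=2): S=153.2803, (K−S)⁺=0.0000, hold=0.0000 ⇒ V=0.0000 continue | (k=3,j=3): S=223.2808, (K−S)⁺=0.0000, hold=0.0000 ⇒ V=0.0000 continue  boundary S*=-
step 2: (k=2,j=0): S=87.1844, (K−S)⁺=14.8656, hold=20.2087 ⇒ V=20.2087 continue | (k=2,j=1): S=127.0000, (K−S)⁺=0.0000, hold=4.6710 ⇒ V=4.6710 continue | (k=2,j=2): S=184.9988, (K−S)⁺=0.0000, hold=0.0000 ⇒ V=0.0000 continue  boundary S*=-
step 1: (k=1,j=0): S=105.2255, (K−S)⁺=0.0000, hold=13.0359 ⇒ V=13.0359 continue | (k=1,j=1): S=153.2803, (K−S)⁺=0.0000, hold=2.5181 ⇒ V=2.5181 continue  boundary S*=-
step 0: (k=0,j=0): S=127.0000, (K−S)⁺=0.0000, hold=8.1821 ⇒ V=8.1821 continue  boundary S*=-

price = 8.1821
boundary = - - - - 59.8513
tree:
8.1821
13.0359 2.5181
20.2087 4.6710 0.0000
30.1177 8.6645 0.0000 0.0000
42.1987 16.0724 0.0000 0.0000 0.0000
52.4604 29.8136 0.0000 0.0000 0.0000 0.0000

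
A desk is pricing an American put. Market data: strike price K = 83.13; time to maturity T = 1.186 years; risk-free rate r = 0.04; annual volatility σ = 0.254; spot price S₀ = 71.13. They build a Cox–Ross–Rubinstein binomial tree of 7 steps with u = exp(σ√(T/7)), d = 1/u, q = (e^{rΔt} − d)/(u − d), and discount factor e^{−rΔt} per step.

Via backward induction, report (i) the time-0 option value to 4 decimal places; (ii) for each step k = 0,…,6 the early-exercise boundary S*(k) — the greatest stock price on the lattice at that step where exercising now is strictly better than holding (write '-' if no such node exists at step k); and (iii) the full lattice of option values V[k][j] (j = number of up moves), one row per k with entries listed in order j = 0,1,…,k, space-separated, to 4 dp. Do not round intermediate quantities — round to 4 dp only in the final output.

Δt=0.16943, u=1.11021, d=0.90073, q=0.50635, disc=e^(-rΔt)=0.99325
k=7 terminal: V=max(K-S,0) → 48.9153 40.9580 31.1501 19.0611 4.1606 0.0000 0.0000 0.0000
k=6: j=0 S=37.9855 intr=45.1445 cont=44.5830 V=45.1445[EX]; j=1 S=46.8198 intr=36.3102 cont=35.7487 V=36.3102[EX]; j=2 S=57.7087 intr=25.4213 cont=24.8598 V=25.4213[EX]; j=3 S=71.1300 intr=12.0000 cont=11.4385 V=12.0000[EX]; j=4 S=87.6727 intr=0.0000 cont=2.0400 V=2.0400[hold]; j=5 S=108.0628 intr=0.0000 cont=0.0000 V=0.0000[hold]; j=6 S=133.1949 intr=0.0000 cont=0.0000 V=0.0000[hold]  S*(6)=71.1300
k=5: j=0 S=42.1720 intr=40.9580 cont=40.3966 V=40.9580[EX]; j=1 S=51.9799 intr=31.1501 cont=30.5886 V=31.1501[EX]; j=2 S=64.0689 intr=19.0611 cont=18.4997 V=19.0611[EX]; j=3 S=78.9694 intr=4.1606 cont=6.9098 V=6.9098[hold]; j=4 S=97.3353 intr=0.0000 cont=1.0003 V=1.0003[hold]; j=5 S=119.9725 intr=0.0000 cont=0.0000 V=0.0000[hold]  S*(5)=64.0689
k=4: j=0 S=46.8198 intr=36.3102 cont=35.7487 V=36.3102[EX]; j=1 S=57.7087 intr=25.4213 cont=24.8598 V=25.4213[EX]; j=2 S=71.1300 intr=12.0000 cont=12.8212 V=12.8212[hold]; j=3 S=87.6727 intr=0.0000 cont=3.8911 V=3.8911[hold]; j=4 S=108.0628 intr=0.0000 cont=0.4904 V=0.4904[hold]  S*(4)=57.7087
k=3: j=0 S=51.9799 intr=31.1501 cont=30.5886 V=31.1501[EX]; j=1 S=64.0689 intr=19.0611 cont=18.9126 V=19.0611[EX]; j=2 S=78.9694 intr=4.1606 cont=8.2434 V=8.2434[hold]; j=3 S=97.3353 intr=0.0000 cont=2.1545 V=2.1545[hold]  S*(3)=64.0689
k=2: j=0 S=57.7087 intr=25.4213 cont=24.8598 V=25.4213[EX]; j=1 S=71.1300 intr=12.0000 cont=13.4918 V=13.4918[hold]; j=2 S=87.6727 intr=0.0000 cont=5.1254 V=5.1254[hold]  S*(2)=57.7087
k=1: j=0 S=64.0689 intr=19.0611 cont=19.2499 V=19.2499[hold]; j=1 S=78.9694 intr=4.1606 cont=9.1930 V=9.1930[hold]  S*(1)=-
k=0: j=0 S=71.1300 intr=12.0000 cont=14.0620 V=14.0620[hold]  S*(0)=-

price = 14.0620
boundary = - - 57.7087 64.0689 57.7087 64.0689 71.1300
tree:
14.0620
19.2499 9.1930
25.4213 13.4918 5.1254
31.1501 19.0611 8.2434 2.1545
36.3102 25.4213 12.8212 3.8911 0.4904
40.9580 31.1501 19.0611 6.9098 1.0003 0.0000
45.1445 36.3102 25.4213 12.0000 2.0400 0.0000 0.0000
48.9153 40.9580 31.1501 19.0611 4.1606 0.0000 0.0000 0.0000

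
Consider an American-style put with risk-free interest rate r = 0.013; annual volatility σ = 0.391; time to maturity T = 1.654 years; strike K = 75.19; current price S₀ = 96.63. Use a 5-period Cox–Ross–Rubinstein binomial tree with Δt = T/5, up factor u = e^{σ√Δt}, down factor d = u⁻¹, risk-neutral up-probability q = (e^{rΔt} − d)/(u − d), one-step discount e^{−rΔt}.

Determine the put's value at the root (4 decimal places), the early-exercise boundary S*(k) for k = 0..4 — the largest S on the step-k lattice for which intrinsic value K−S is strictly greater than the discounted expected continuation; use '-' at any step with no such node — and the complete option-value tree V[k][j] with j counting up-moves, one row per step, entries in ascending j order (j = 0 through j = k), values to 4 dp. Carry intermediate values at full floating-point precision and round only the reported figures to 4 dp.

price = 7.2693
boundary = - - - 49.2168 39.3050
tree:
7.2693
11.4696 2.2770
17.6057 4.1846 0.0000
25.9732 7.6903 0.0000 0.0000
35.8850 14.1330 0.0000 0.0000 0.0000
43.8007 25.9732 0.0000 0.0000 0.0000 0.0000

Δt=0.33080, u=1.25218, d=0.79861, q=0.45352, disc=e^(-rΔt)=0.99571
k=5 terminal: V=max(K-S,0) → 43.8007 25.9732 0.0000 0.0000 0.0000 0.0000
k=4: j=0 S=39.3050 intr=35.8850 cont=35.5624 V=35.8850[EX]; j=1 S=61.6282 intr=13.5618 cont=14.1330 V=14.1330[hold]; j=2 S=96.6300 intr=0.0000 cont=0.0000 V=0.0000[hold]; j=3 S=151.5110 intr=0.0000 cont=0.0000 V=0.0000[hold]; j=4 S=237.5617 intr=0.0000 cont=0.0000 V=0.0000[hold]  S*(4)=39.3050
k=3: j=0 S=49.2168 intr=25.9732 cont=25.9085 V=25.9732[EX]; j=1 S=77.1695 intr=0.0000 cont=7.6903 V=7.6903[hold]; j=2 S=120.9980 intr=0.0000 cont=0.0000 V=0.0000[hold]; j=3 S=189.7188 intr=0.0000 cont=0.0000 V=0.0000[hold]  S*(3)=49.2168
k=2: j=0 S=61.6282 intr=13.5618 cont=17.6057 V=17.6057[hold]; j=1 S=96.6300 intr=0.0000 cont=4.1846 V=4.1846[hold]; j=2 S=151.5110 intr=0.0000 cont=0.0000 V=0.0000[hold]  S*(2)=-
k=1: j=0 S=77.1695 intr=0.0000 cont=11.4696 V=11.4696[hold]; j=1 S=120.9980 intr=0.0000 cont=2.2770 V=2.2770[hold]  S*(1)=-
k=0: j=0 S=96.6300 intr=0.0000 cont=7.2693 V=7.2693[hold]  S*(0)=-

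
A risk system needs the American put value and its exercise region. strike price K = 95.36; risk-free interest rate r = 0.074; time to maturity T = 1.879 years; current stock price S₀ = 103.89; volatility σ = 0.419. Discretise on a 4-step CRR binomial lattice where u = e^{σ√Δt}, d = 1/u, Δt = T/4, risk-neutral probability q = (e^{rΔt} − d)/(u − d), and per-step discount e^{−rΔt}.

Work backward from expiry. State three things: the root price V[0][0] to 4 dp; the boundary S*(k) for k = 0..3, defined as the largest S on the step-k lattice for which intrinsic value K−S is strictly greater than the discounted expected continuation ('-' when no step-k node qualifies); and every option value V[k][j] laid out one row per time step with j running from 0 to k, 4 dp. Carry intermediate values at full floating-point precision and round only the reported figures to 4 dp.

price = 13.1424
boundary = - - 58.4974 43.8952
tree:
13.1424
22.4147 4.4200
36.8626 8.9635 0.0000
51.4648 18.1774 0.0000 0.0000
62.4219 36.8626 0.0000 0.0000 0.0000

Δt=0.46975, u=1.33266, d=0.75038, q=0.48944, disc=e^(-rΔt)=0.96584
k=4 terminal: V=max(K-S,0) → 62.4219 36.8626 0.0000 0.0000 0.0000
k=3: j=0 S=43.8952 intr=51.4648 cont=48.2068 V=51.4648[EX]; j=1 S=77.9570 intr=17.4030 cont=18.1774 V=18.1774[hold]; j=2 S=138.4499 intr=0.0000 cont=0.0000 V=0.0000[hold]; j=3 S=245.8838 intr=0.0000 cont=0.0000 V=0.0000[hold]  S*(3)=43.8952
k=2: j=0 S=58.4974 intr=36.8626 cont=33.9708 V=36.8626[EX]; j=1 S=103.8900 intr=0.0000 cont=8.9635 V=8.9635[hold]; j=2 S=184.5063 intr=0.0000 cont=0.0000 V=0.0000[hold]  S*(2)=58.4974
k=1: j=0 S=77.9570 intr=17.4030 cont=22.4147 V=22.4147[hold]; j=1 S=138.4499 intr=0.0000 cont=4.4200 V=4.4200[hold]  S*(1)=-
k=0: j=0 S=103.8900 intr=0.0000 cont=13.1424 V=13.1424[hold]  S*(0)=-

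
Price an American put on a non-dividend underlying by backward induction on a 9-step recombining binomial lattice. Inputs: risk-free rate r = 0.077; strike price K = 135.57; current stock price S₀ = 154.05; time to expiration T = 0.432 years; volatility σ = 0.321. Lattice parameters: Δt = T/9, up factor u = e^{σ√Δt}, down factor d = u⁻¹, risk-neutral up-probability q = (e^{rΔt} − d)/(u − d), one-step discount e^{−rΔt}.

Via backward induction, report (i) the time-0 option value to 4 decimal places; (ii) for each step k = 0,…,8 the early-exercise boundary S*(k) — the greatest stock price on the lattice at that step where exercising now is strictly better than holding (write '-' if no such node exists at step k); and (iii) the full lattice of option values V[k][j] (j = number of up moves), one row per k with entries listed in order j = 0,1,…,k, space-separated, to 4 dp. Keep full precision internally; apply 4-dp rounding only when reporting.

price = 4.1400
boundary = - - - - - 108.3795 101.0193 108.3795 116.2760
tree:
4.1400
6.4044 1.9834
9.6582 3.3089 0.7178
14.1392 5.4013 1.3124 0.1488
19.9979 8.5845 2.3666 0.3040 0.0000
27.1905 13.1978 4.1920 0.6211 0.0000 0.0000
34.5507 19.4559 7.2504 1.2690 0.0000 0.0000 0.0000
41.4111 27.1905 12.1284 2.5927 0.0000 0.0000 0.0000 0.0000
47.8055 34.5507 19.2940 5.2970 0.0000 0.0000 0.0000 0.0000 0.0000
53.7658 41.4111 27.1905 10.8222 0.0000 0.0000 0.0000 0.0000 0.0000 0.0000

params: Δt=0.04800 u=1.07286 d=0.93209 q=0.50873 e^(-rΔt)=0.99631
t_9 payoffs: 53.7658 41.4111 27.1905 10.8222 0.0000 0.0000 0.0000 0.0000 0.0000 0.0000
t_8: node(8,0) S=87.7645 payoff=47.8055 vs cont=47.3054 → 47.8055 [stop]  node(8,1) S=101.0193 payoff=34.5507 vs cont=34.0505 → 34.5507 [stop]  node(8,2) S=116.2760 payoff=19.2940 vs cont=18.7938 → 19.2940 [stop]  node(8,3) S=133.8369 payoff=1.7331 vs cont=5.2970 → 5.2970 [wait]  node(8,4) S=154.0500 payoff=0.0000 vs cont=0.0000 → 0.0000 [wait]  node(8,5) S=177.3158 payoff=0.0000 vs cont=0.0000 → 0.0000 [wait]  node(8,6) S=204.0954 payoff=0.0000 vs cont=0.0000 → 0.0000 [wait]  node(8,7) S=234.9194 payoff=0.0000 vs cont=0.0000 → 0.0000 [wait]  node(8,8) S=270.3988 payoff=0.0000 vs cont=0.0000 → 0.0000 [wait]  ⇒ S*(8)=116.2760
t_7: node(7,0) S=94.1589 payoff=41.4111 vs cont=40.9109 → 41.4111 [stop]  node(7,1) S=108.3795 payoff=27.1905 vs cont=26.6903 → 27.1905 [stop]  node(7,2) S=124.7478 payoff=10.8222 vs cont=12.1284 → 12.1284 [wait]  node(7,3) S=143.5882 payoff=0.0000 vs cont=2.5927 → 2.5927 [wait]  node(7,4) S=165.2740 payoff=0.0000 vs cont=0.0000 → 0.0000 [wait]  node(7,5) S=190.2350 payoff=0.0000 vs cont=0.0000 → 0.0000 [wait]  node(7,6) S=218.9657 payoff=0.0000 vs cont=0.0000 → 0.0000 [wait]  node(7,7) S=252.0356 payoff=0.0000 vs cont=0.0000 → 0.0000 [wait]  ⇒ S*(7)=108.3795
t_6: node(6,0) S=101.0193 payoff=34.5507 vs cont=34.0505 → 34.5507 [stop]  node(6,1) S=116.2760 payoff=19.2940 vs cont=19.4559 → 19.4559 [wait]  node(6,2) S=133.8369 payoff=1.7331 vs cont=7.2504 → 7.2504 [wait]  node(6,3) S=154.0500 payoff=0.0000 vs cont=1.2690 → 1.2690 [wait]  node(6,4) S=177.3158 payoff=0.0000 vs cont=0.0000 → 0.0000 [wait]  node(6,5) S=204.0954 payoff=0.0000 vs cont=0.0000 → 0.0000 [wait]  node(6,6) S=234.9194 payoff=0.0000 vs cont=0.0000 → 0.0000 [wait]  ⇒ S*(6)=101.0193
t_5: node(5,0) S=108.3795 payoff=27.1905 vs cont=26.7724 → 27.1905 [stop]  node(5,1) S=124.7478 payoff=10.8222 vs cont=13.1978 → 13.1978 [wait]  node(5,2) S=143.5882 payoff=0.0000 vs cont=4.1920 → 4.1920 [wait]  node(5,3) S=165.2740 payoff=0.0000 vs cont=0.6211 → 0.6211 [wait]  node(5,4) S=190.2350 payoff=0.0000 vs cont=0.0000 → 0.0000 [wait]  node(5,5) S=218.9657 payoff=0.0000 vs cont=0.0000 → 0.0000 [wait]  ⇒ S*(5)=108.3795
t_4: node(4,0) S=116.2760 payoff=19.2940 vs cont=19.9979 → 19.9979 [wait]  node(4,1) S=133.8369 payoff=1.7331 vs cont=8.5845 → 8.5845 [wait]  node(4,2) S=154.0500 payoff=0.0000 vs cont=2.3666 → 2.3666 [wait]  node(4,3) S=177.3158 payoff=0.0000 vs cont=0.3040 → 0.3040 [wait]  node(4,4) S=204.0954 payoff=0.0000 vs cont=0.0000 → 0.0000 [wait]  ⇒ S*(4)=-
t_3: node(3,0) S=124.7478 payoff=10.8222 vs cont=14.1392 → 14.1392 [wait]  node(3,1) S=143.5882 payoff=0.0000 vs cont=5.4013 → 5.4013 [wait]  node(3,2) S=165.2740 payoff=0.0000 vs cont=1.3124 → 1.3124 [wait]  node(3,3) S=190.2350 payoff=0.0000 vs cont=0.1488 → 0.1488 [wait]  ⇒ S*(3)=-
t_2: node(2,0) S=133.8369 payoff=1.7331 vs cont=9.6582 → 9.6582 [wait]  node(2,1) S=154.0500 payoff=0.0000 vs cont=3.3089 → 3.3089 [wait]  node(2,2) S=177.3158 payoff=0.0000 vs cont=0.7178 → 0.7178 [wait]  ⇒ S*(2)=-
t_1: node(1,0) S=143.5882 payoff=0.0000 vs cont=6.4044 → 6.4044 [wait]  node(1,1) S=165.2740 payoff=0.0000 vs cont=1.9834 → 1.9834 [wait]  ⇒ S*(1)=-
t_0: node(0,0) S=154.0500 payoff=0.0000 vs cont=4.1400 → 4.1400 [wait]  ⇒ S*(0)=-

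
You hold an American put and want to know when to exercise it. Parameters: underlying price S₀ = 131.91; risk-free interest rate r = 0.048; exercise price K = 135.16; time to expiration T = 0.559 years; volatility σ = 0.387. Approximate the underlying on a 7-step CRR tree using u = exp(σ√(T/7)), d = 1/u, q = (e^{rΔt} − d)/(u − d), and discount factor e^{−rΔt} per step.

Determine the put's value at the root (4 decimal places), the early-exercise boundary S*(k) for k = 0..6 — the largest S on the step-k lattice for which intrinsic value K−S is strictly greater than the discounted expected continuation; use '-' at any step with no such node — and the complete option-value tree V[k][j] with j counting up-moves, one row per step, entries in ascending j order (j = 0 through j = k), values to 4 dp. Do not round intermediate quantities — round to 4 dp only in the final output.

params: Δt=0.07986 u=1.11557 d=0.89641 q=0.49021 e^(-rΔt)=0.99617
t_7 payoffs: 73.8107 58.8115 40.1452 16.9151 0.0000 0.0000 0.0000 0.0000
t_6: node(6,0) S=68.4392 payoff=66.7208 vs cont=66.2037 → 66.7208 [stop]  node(6,1) S=85.1718 payoff=49.9882 vs cont=49.4711 → 49.9882 [stop]  node(6,2) S=105.9953 payoff=29.1647 vs cont=28.6476 → 29.1647 [stop]  node(6,3) S=131.9100 payoff=3.2500 vs cont=8.5902 → 8.5902 [wait]  node(6,4) S=164.1605 payoff=0.0000 vs cont=0.0000 → 0.0000 [wait]  node(6,5) S=204.2959 payoff=0.0000 vs cont=0.0000 → 0.0000 [wait]  node(6,6) S=254.2439 payoff=0.0000 vs cont=0.0000 → 0.0000 [wait]  ⇒ S*(6)=105.9953
t_5: node(5,0) S=76.3485 payoff=58.8115 vs cont=58.2944 → 58.8115 [stop]  node(5,1) S=95.0148 payoff=40.1452 vs cont=39.6281 → 40.1452 [stop]  node(5,2) S=118.2449 payoff=16.9151 vs cont=19.0058 → 19.0058 [wait]  node(5,3) S=147.1544 payoff=0.0000 vs cont=4.3624 → 4.3624 [wait]  node(5,4) S=183.1320 payoff=0.0000 vs cont=0.0000 → 0.0000 [wait]  node(5,5) S=227.9056 payoff=0.0000 vs cont=0.0000 → 0.0000 [wait]  ⇒ S*(5)=95.0148
t_4: node(4,0) S=85.1718 payoff=49.9882 vs cont=49.4711 → 49.9882 [stop]  node(4,1) S=105.9953 payoff=29.1647 vs cont=29.6685 → 29.6685 [wait]  node(4,2) S=131.9100 payoff=3.2500 vs cont=11.7822 → 11.7822 [wait]  node(4,3) S=164.1605 payoff=0.0000 vs cont=2.2154 → 2.2154 [wait]  node(4,4) S=204.2959 payoff=0.0000 vs cont=0.0000 → 0.0000 [wait]  ⇒ S*(4)=85.1718
t_3: node(3,0) S=95.0148 payoff=40.1452 vs cont=39.8741 → 40.1452 [stop]  node(3,1) S=118.2449 payoff=16.9151 vs cont=20.8205 → 20.8205 [wait]  node(3,2) S=147.1544 payoff=0.0000 vs cont=7.0653 → 7.0653 [wait]  node(3,3) S=183.1320 payoff=0.0000 vs cont=1.1251 → 1.1251 [wait]  ⇒ S*(3)=95.0148
t_2: node(2,0) S=105.9953 payoff=29.1647 vs cont=30.5547 → 30.5547 [wait]  node(2,1) S=131.9100 payoff=3.2500 vs cont=14.0237 → 14.0237 [wait]  node(2,2) S=164.1605 payoff=0.0000 vs cont=4.1375 → 4.1375 [wait]  ⇒ S*(2)=-
t_1: node(1,0) S=118.2449 payoff=16.9151 vs cont=22.3652 → 22.3652 [wait]  node(1,1) S=147.1544 payoff=0.0000 vs cont=9.1423 → 9.1423 [wait]  ⇒ S*(1)=-
t_0: node(0,0) S=131.9100 payoff=3.2500 vs cont=15.8224 → 15.8224 [wait]  ⇒ S*(0)=-

price = 15.8224
boundary = - - - 95.0148 85.1718 95.0148 105.9953
tree:
15.8224
22.3652 9.1423
30.5547 14.0237 4.1375
40.1452 20.8205 7.0653 1.1251
49.9882 29.6685 11.7822 2.2154 0.0000
58.8115 40.1452 19.0058 4.3624 0.0000 0.0000
66.7208 49.9882 29.1647 8.5902 0.0000 0.0000 0.0000
73.8107 58.8115 40.1452 16.9151 0.0000 0.0000 0.0000 0.0000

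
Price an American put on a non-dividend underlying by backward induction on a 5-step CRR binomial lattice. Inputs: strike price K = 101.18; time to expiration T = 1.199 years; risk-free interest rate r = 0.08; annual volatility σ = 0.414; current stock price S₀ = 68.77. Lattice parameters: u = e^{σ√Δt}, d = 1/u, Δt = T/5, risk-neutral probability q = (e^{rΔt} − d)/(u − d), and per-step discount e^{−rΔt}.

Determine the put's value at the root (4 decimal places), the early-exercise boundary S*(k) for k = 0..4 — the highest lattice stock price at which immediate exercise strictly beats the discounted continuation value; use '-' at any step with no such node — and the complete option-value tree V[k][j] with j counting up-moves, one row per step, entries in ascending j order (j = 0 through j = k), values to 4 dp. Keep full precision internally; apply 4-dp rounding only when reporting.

price = 32.8522
boundary = - 56.1504 68.7700 56.1504 68.7700
tree:
32.8522
45.0296 21.8051
55.3334 32.4100 11.9193
63.7464 45.0296 20.0734 4.1292
70.6156 55.3334 32.4100 8.3670 0.0000
76.2243 63.7464 45.0296 16.9542 0.0000 0.0000

Δt=0.23980, u=1.22475, d=0.81650, q=0.49693, disc=e^(-rΔt)=0.98100
k=5 terminal: V=max(K-S,0) → 76.2243 63.7464 45.0296 16.9542 0.0000 0.0000
k=4: j=0 S=30.5644 intr=70.6156 cont=68.6931 V=70.6156[EX]; j=1 S=45.8466 intr=55.3334 cont=53.4109 V=55.3334[EX]; j=2 S=68.7700 intr=32.4100 cont=30.4875 V=32.4100[EX]; j=3 S=103.1551 intr=0.0000 cont=8.3670 V=8.3670[hold]; j=4 S=154.7329 intr=0.0000 cont=0.0000 V=0.0000[hold]  S*(4)=68.7700
k=3: j=0 S=37.4336 intr=63.7464 cont=61.8239 V=63.7464[EX]; j=1 S=56.1504 intr=45.0296 cont=43.1070 V=45.0296[EX]; j=2 S=84.2258 intr=16.9542 cont=20.0734 V=20.0734[hold]; j=3 S=126.3388 intr=0.0000 cont=4.1292 V=4.1292[hold]  S*(3)=56.1504
k=2: j=0 S=45.8466 intr=55.3334 cont=53.4109 V=55.3334[EX]; j=1 S=68.7700 intr=32.4100 cont=32.0080 V=32.4100[EX]; j=2 S=103.1551 intr=0.0000 cont=11.9193 V=11.9193[hold]  S*(2)=68.7700
k=1: j=0 S=56.1504 intr=45.0296 cont=43.1070 V=45.0296[EX]; j=1 S=84.2258 intr=16.9542 cont=21.8051 V=21.8051[hold]  S*(1)=56.1504
k=0: j=0 S=68.7700 intr=32.4100 cont=32.8522 V=32.8522[hold]  S*(0)=-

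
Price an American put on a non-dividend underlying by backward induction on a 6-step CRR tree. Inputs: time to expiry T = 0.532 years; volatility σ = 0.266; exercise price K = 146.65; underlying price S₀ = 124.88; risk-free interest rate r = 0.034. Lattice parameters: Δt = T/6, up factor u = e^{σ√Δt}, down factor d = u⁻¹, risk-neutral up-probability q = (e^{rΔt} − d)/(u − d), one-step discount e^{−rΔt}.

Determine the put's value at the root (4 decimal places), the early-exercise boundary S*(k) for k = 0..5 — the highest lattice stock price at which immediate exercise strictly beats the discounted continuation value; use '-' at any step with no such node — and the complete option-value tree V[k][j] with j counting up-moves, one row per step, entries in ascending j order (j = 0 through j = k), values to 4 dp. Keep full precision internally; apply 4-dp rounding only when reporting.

Δt=0.08867, u=1.08243, d=0.92385, q=0.49925, disc=e^(-rΔt)=0.99699
k=6 terminal: V=max(K-S,0) → 69.0076 55.6803 40.0653 21.7700 0.3343 0.0000 0.0000
k=5: j=0 S=84.0423 intr=62.6077 cont=62.1663 V=62.6077[EX]; j=1 S=98.4682 intr=48.1818 cont=47.7404 V=48.1818[EX]; j=2 S=115.3703 intr=31.2797 cont=30.8383 V=31.2797[EX]; j=3 S=135.1736 intr=11.4764 cont=11.0350 V=11.4764[EX]; j=4 S=158.3762 intr=0.0000 cont=0.1669 V=0.1669[hold]; j=5 S=185.5616 intr=0.0000 cont=0.0000 V=0.0000[hold]  S*(5)=135.1736
k=4: j=0 S=90.9697 intr=55.6803 cont=55.2389 V=55.6803[EX]; j=1 S=106.5847 intr=40.0653 cont=39.6239 V=40.0653[EX]; j=2 S=124.8800 intr=21.7700 cont=21.3286 V=21.7700[EX]; j=3 S=146.3157 intr=0.3343 cont=5.8126 V=5.8126[hold]; j=4 S=171.4309 intr=0.0000 cont=0.0833 V=0.0833[hold]  S*(4)=124.8800
k=3: j=0 S=98.4682 intr=48.1818 cont=47.7404 V=48.1818[EX]; j=1 S=115.3703 intr=31.2797 cont=30.8383 V=31.2797[EX]; j=2 S=135.1736 intr=11.4764 cont=13.7618 V=13.7618[hold]; j=3 S=158.3762 intr=0.0000 cont=2.9434 V=2.9434[hold]  S*(3)=115.3703
k=2: j=0 S=106.5847 intr=40.0653 cont=39.6239 V=40.0653[EX]; j=1 S=124.8800 intr=21.7700 cont=22.4661 V=22.4661[hold]; j=2 S=146.3157 intr=0.3343 cont=8.3355 V=8.3355[hold]  S*(2)=106.5847
k=1: j=0 S=115.3703 intr=31.2797 cont=31.1848 V=31.2797[EX]; j=1 S=135.1736 intr=11.4764 cont=15.3651 V=15.3651[hold]  S*(1)=115.3703
k=0: j=0 S=124.8800 intr=21.7700 cont=23.2641 V=23.2641[hold]  S*(0)=-

price = 23.2641
boundary = - 115.3703 106.5847 115.3703 124.8800 135.1736
tree:
23.2641
31.2797 15.3651
40.0653 22.4661 8.3355
48.1818 31.2797 13.7618 2.9434
55.6803 40.0653 21.7700 5.8126 0.0833
62.6077 48.1818 31.2797 11.4764 0.1669 0.0000
69.0076 55.6803 40.0653 21.7700 0.3343 0.0000 0.0000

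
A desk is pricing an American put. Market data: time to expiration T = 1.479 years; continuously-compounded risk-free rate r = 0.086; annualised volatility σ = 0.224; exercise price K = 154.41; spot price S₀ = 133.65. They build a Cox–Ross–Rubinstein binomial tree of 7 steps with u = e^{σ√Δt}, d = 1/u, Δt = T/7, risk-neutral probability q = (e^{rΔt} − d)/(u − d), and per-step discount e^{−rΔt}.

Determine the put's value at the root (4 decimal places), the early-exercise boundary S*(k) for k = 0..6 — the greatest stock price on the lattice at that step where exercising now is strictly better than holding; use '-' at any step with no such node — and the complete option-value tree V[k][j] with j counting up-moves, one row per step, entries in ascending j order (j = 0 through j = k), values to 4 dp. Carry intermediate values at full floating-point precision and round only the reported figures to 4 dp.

price = 21.4499
boundary = - 120.5737 108.7767 120.5737 133.6500 120.5737 133.6500
tree:
21.4499
33.8363 12.5405
45.6333 20.9978 6.3888
56.2760 33.8363 11.7231 2.4592
65.8774 45.6333 20.7600 5.0953 0.4946
74.5395 56.2760 33.8363 10.3917 1.1529 0.0000
82.3540 65.8774 45.6333 20.7600 2.6877 0.0000 0.0000
89.4040 74.5395 56.2760 33.8363 6.2655 0.0000 0.0000 0.0000

params: Δt=0.21129 u=1.10845 d=0.90216 q=0.56317 e^(-rΔt)=0.98199
t_7 payoffs: 89.4040 74.5395 56.2760 33.8363 6.2655 0.0000 0.0000 0.0000
t_6: node(6,0) S=72.0560 payoff=82.3540 vs cont=79.5736 → 82.3540 [stop]  node(6,1) S=88.5326 payoff=65.8774 vs cont=63.0970 → 65.8774 [stop]  node(6,2) S=108.7767 payoff=45.6333 vs cont=42.8529 → 45.6333 [stop]  node(6,3) S=133.6500 payoff=20.7600 vs cont=17.9796 → 20.7600 [stop]  node(6,4) S=164.2109 payoff=0.0000 vs cont=2.6877 → 2.6877 [wait]  node(6,5) S=201.7599 payoff=0.0000 vs cont=0.0000 → 0.0000 [wait]  node(6,6) S=247.8950 payoff=0.0000 vs cont=0.0000 → 0.0000 [wait]  ⇒ S*(6)=133.6500
t_5: node(5,0) S=79.8705 payoff=74.5395 vs cont=71.7591 → 74.5395 [stop]  node(5,1) S=98.1340 payoff=56.2760 vs cont=53.4956 → 56.2760 [stop]  node(5,2) S=120.5737 payoff=33.8363 vs cont=31.0559 → 33.8363 [stop]  node(5,3) S=148.1445 payoff=6.2655 vs cont=10.3917 → 10.3917 [wait]  node(5,4) S=182.0197 payoff=0.0000 vs cont=1.1529 → 1.1529 [wait]  node(5,5) S=223.6409 payoff=0.0000 vs cont=0.0000 → 0.0000 [wait]  ⇒ S*(5)=120.5737
t_4: node(4,0) S=88.5326 payoff=65.8774 vs cont=63.0970 → 65.8774 [stop]  node(4,1) S=108.7767 payoff=45.6333 vs cont=42.8529 → 45.6333 [stop]  node(4,2) S=133.6500 payoff=20.7600 vs cont=20.2615 → 20.7600 [stop]  node(4,3) S=164.2109 payoff=0.0000 vs cont=5.0953 → 5.0953 [wait]  node(4,4) S=201.7599 payoff=0.0000 vs cont=0.4946 → 0.4946 [wait]  ⇒ S*(4)=133.6500
t_3: node(3,0) S=98.1340 payoff=56.2760 vs cont=53.4956 → 56.2760 [stop]  node(3,1) S=120.5737 payoff=33.8363 vs cont=31.0559 → 33.8363 [stop]  node(3,2) S=148.1445 payoff=6.2655 vs cont=11.7231 → 11.7231 [wait]  node(3,3) S=182.0197 payoff=0.0000 vs cont=2.4592 → 2.4592 [wait]  ⇒ S*(3)=120.5737
t_2: node(2,0) S=108.7767 payoff=45.6333 vs cont=42.8529 → 45.6333 [stop]  node(2,1) S=133.6500 payoff=20.7600 vs cont=20.9978 → 20.9978 [wait]  node(2,2) S=164.2109 payoff=0.0000 vs cont=6.3888 → 6.3888 [wait]  ⇒ S*(2)=108.7767
t_1: node(1,0) S=120.5737 payoff=33.8363 vs cont=31.1875 → 33.8363 [stop]  node(1,1) S=148.1445 payoff=6.2655 vs cont=12.5405 → 12.5405 [wait]  ⇒ S*(1)=120.5737
t_0: node(0,0) S=133.6500 payoff=20.7600 vs cont=21.4499 → 21.4499 [wait]  ⇒ S*(0)=-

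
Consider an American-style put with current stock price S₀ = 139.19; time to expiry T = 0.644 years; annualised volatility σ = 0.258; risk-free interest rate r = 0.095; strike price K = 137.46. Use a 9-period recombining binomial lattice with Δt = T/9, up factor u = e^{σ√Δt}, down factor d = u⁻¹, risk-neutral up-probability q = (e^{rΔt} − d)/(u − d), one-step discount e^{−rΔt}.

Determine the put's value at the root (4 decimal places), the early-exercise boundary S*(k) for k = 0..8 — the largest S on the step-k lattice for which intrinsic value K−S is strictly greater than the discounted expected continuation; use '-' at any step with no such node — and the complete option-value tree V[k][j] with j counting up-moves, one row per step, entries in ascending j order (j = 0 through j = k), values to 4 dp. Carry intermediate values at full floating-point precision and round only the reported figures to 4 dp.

price = 7.8036
boundary = - - - 113.1592 105.6130 113.1592 105.6130 113.1592 121.2447
tree:
7.8036
11.7405 4.4422
17.1619 7.1243 2.1409
24.3008 11.1051 3.7156 0.7839
31.8470 16.7447 6.2888 1.5007 0.1637
38.8900 24.3008 10.3157 2.8289 0.3522 0.0000
45.4634 31.8470 16.2555 5.2255 0.7579 0.0000 0.0000
51.5984 38.8900 24.3008 9.3901 1.6309 0.0000 0.0000 0.0000
57.3242 45.4634 31.8470 16.2153 3.5095 0.0000 0.0000 0.0000 0.0000
62.6682 51.5984 38.8900 24.3008 7.5522 0.0000 0.0000 0.0000 0.0000 0.0000

Δt=0.07156  u=1.07145  d=0.93331  q=0.53213  discount=0.99323
step 9 (expiry): payoffs max(K−S,0) = 62.6682 51.5984 38.8900 24.3008 7.5522 0.0000 0.0000 0.0000 0.0000 0.0000
step 8: (k=8,j=0): S=80.1358, (K−S)⁺=57.3242, hold=56.3930 ⇒ V=57.3242 exercise | (k=8,j=1): S=91.9966, (K−S)⁺=45.4634, hold=44.5321 ⇒ V=45.4634 exercise | (k=8,j=2): S=105.6130, (K−S)⁺=31.8470, hold=30.9158 ⇒ V=31.8470 exercise | (k=8,j=3): S=121.2447, (K−S)⁺=16.2153, hold=15.2841 ⇒ V=16.2153 exercise | (k=8,j=4): S=139.1900, (K−S)⁺=0.0000, hold=3.5095 ⇒ V=3.5095 continue | (k=8,j=5): S=159.7914, (K−S)⁺=0.0000, hold=0.0000 ⇒ V=0.0000 continue | (k=8,j=6): S=183.4420, (K−S)⁺=0.0000, hold=0.0000 ⇒ V=0.0000 continue | (k=8,j=7): S=210.5931, (K−S)⁺=0.0000, hold=0.0000 ⇒ V=0.0000 continue | (k=8,j=8): S=241.7628, (K−S)⁺=0.0000, hold=0.0000 ⇒ V=0.0000 continue  boundary S*=121.2447
step 7: (k=7,j=0): S=85.8616, (K−S)⁺=51.5984, hold=50.6671 ⇒ V=51.5984 exercise | (k=7,j=1): S=98.5700, (K−S)⁺=38.8900, hold=37.9588 ⇒ V=38.8900 exercise | (k=7,j=2): S=113.1592, (K−S)⁺=24.3008, hold=23.3695 ⇒ V=24.3008 exercise | (k=7,j=3): S=129.9078, (K−S)⁺=7.5522, hold=9.3901 ⇒ V=9.3901 continue | (k=7,j=4): S=149.1354, (K−S)⁺=0.0000, hold=1.6309 ⇒ V=1.6309 continue | (k=7,j=5): S=171.2088, (K−S)⁺=0.0000, hold=0.0000 ⇒ V=0.0000 continue | (k=7,j=6): S=196.5493, (K−S)⁺=0.0000, hold=0.0000 ⇒ V=0.0000 continue | (k=7,j=7): S=225.6404, (K−S)⁺=0.0000, hold=0.0000 ⇒ V=0.0000 continue  boundary S*=113.1592
step 6: (k=6,j=0): S=91.9966, (K−S)⁺=45.4634, hold=44.5321 ⇒ V=45.4634 exercise | (k=6,j=1): S=105.6130, (K−S)⁺=31.8470, hold=30.9158 ⇒ V=31.8470 exercise | (k=6,j=2): S=121.2447, (K−S)⁺=16.2153, hold=16.2555 ⇒ V=16.2555 continue | (k=6,j=3): S=139.1900, (K−S)⁺=0.0000, hold=5.2255 ⇒ V=5.2255 continue | (k=6,j=4): S=159.7914, (K−S)⁺=0.0000, hold=0.7579 ⇒ V=0.7579 continue | (k=6,j=5): S=183.4420, (K−S)⁺=0.0000, hold=0.0000 ⇒ V=0.0000 continue | (k=6,j=6): S=210.5931, (K−S)⁺=0.0000, hold=0.0000 ⇒ V=0.0000 continue  boundary S*=105.6130
step 5: (k=5,j=0): S=98.5700, (K−S)⁺=38.8900, hold=37.9588 ⇒ V=38.8900 exercise | (k=5,j=1): S=113.1592, (K−S)⁺=24.3008, hold=23.3907 ⇒ V=24.3008 exercise | (k=5,j=2): S=129.9078, (K−S)⁺=7.5522, hold=10.3157 ⇒ V=10.3157 continue | (k=5,j=3): S=149.1354, (K−S)⁺=0.0000, hold=2.8289 ⇒ V=2.8289 continue | (k=5,j=4): S=171.2088, (K−S)⁺=0.0000, hold=0.3522 ⇒ V=0.3522 continue | (k=5,j=5): S=196.5493, (K−S)⁺=0.0000, hold=0.0000 ⇒ V=0.0000 continue  boundary S*=113.1592
step 4: (k=4,j=0): S=105.6130, (K−S)⁺=31.8470, hold=30.9158 ⇒ V=31.8470 exercise | (k=4,j=1): S=121.2447, (K−S)⁺=16.2153, hold=16.7447 ⇒ V=16.7447 continue | (k=4,j=2): S=139.1900, (K−S)⁺=0.0000, hold=6.2888 ⇒ V=6.2888 continue | (k=4,j=3): S=159.7914, (K−S)⁺=0.0000, hold=1.5007 ⇒ V=1.5007 continue | (k=4,j=4): S=183.4420, (K−S)⁺=0.0000, hold=0.1637 ⇒ V=0.1637 continue  boundary S*=105.6130
step 3: (k=3,j=0): S=113.1592, (K−S)⁺=24.3008, hold=23.6493 ⇒ V=24.3008 exercise | (k=3,j=1): S=129.9078, (K−S)⁺=7.5522, hold=11.1051 ⇒ V=11.1051 continue | (k=3,j=2): S=149.1354, (K−S)⁺=0.0000, hold=3.7156 ⇒ V=3.7156 continue | (k=3,j=3): S=171.2088, (K−S)⁺=0.0000, hold=0.7839 ⇒ V=0.7839 continue  boundary S*=113.1592
step 2: (k=2,j=0): S=121.2447, (K−S)⁺=16.2153, hold=17.1619 ⇒ V=17.1619 continue | (k=2,j=1): S=139.1900, (K−S)⁺=0.0000, hold=7.1243 ⇒ V=7.1243 continue | (k=2,j=2): S=159.7914, (K−S)⁺=0.0000, hold=2.1409 ⇒ V=2.1409 continue  boundary S*=-
step 1: (k=1,j=0): S=129.9078, (K−S)⁺=7.5522, hold=11.7405 ⇒ V=11.7405 continue | (k=1,j=1): S=149.1354, (K−S)⁺=0.0000, hold=4.4422 ⇒ V=4.4422 continue  boundary S*=-
step 0: (k=0,j=0): S=139.1900, (K−S)⁺=0.0000, hold=7.8036 ⇒ V=7.8036 continue  boundary S*=-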